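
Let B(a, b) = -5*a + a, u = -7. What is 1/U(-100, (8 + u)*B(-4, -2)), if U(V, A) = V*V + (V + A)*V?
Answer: 1/18400 ≈ 5.4348e-5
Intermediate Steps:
B(a, b) = -4*a
U(V, A) = V**2 + V*(A + V) (U(V, A) = V**2 + (A + V)*V = V**2 + V*(A + V))
1/U(-100, (8 + u)*B(-4, -2)) = 1/(-100*((8 - 7)*(-4*(-4)) + 2*(-100))) = 1/(-100*(1*16 - 200)) = 1/(-100*(16 - 200)) = 1/(-100*(-184)) = 1/18400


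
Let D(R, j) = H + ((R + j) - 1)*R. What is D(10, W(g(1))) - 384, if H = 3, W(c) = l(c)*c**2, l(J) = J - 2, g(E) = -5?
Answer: -2041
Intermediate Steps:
l(J) = -2 + J
W(c) = c**2*(-2 + c) (W(c) = (-2 + c)*c**2 = c**2*(-2 + c))
D(R, j) = 3 + R*(-1 + R + j) (D(R, j) = 3 + ((R + j) - 1)*R = 3 + (-1 + R + j)*R = 3 + R*(-1 + R + j))
D(10, W(g(1))) - 384 = (3 + 10**2 - 1*10 + 10*((-5)**2*(-2 - 5))) - 384 = (3 + 100 - 10 + 10*(25*(-7))) - 384 = (3 + 100 - 10 + 10*(-175)) - 384 = (3 + 100 - 10 - 1750) - 384 = -1657 - 384 = -2041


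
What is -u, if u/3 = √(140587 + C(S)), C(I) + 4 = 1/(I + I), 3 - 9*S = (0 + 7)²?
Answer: -3*√297473421/46 ≈ -1124.8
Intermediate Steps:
S = -46/9 (S = ⅓ - (0 + 7)²/9 = ⅓ - ⅑*7² = ⅓ - ⅑*49 = ⅓ - 49/9 = -46/9 ≈ -5.1111)
C(I) = -4 + 1/(2*I) (C(I) = -4 + 1/(I + I) = -4 + 1/(2*I))
u = 3*√297473421/46 (u = 3*√(140587 + (-4 + 1/(2*(-46/9)))) = 3*√(140587 + (-4 + (½)*(-9/46))) = 3*√(140587 + (-4 - 9/92)) = 3*√(140587 - 377/92) = 3*√(12933627/92) = 3*(√297473421/46) = 3*√297473421/46 ≈ 1124.8)
-u = -3*√297473421/46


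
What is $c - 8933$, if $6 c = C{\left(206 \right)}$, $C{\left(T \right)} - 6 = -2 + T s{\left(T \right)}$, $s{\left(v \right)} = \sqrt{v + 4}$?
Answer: $- \frac{26797}{3} + \frac{103 \sqrt{210}}{3} \approx -8434.8$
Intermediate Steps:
$s{\left(v \right)} = \sqrt{4 + v}$
$C{\left(T \right)} = 4 + T \sqrt{4 + T}$ ($C{\left(T \right)} = 6 + \left(-2 + T \sqrt{4 + T}\right) = 4 + T \sqrt{4 + T}$)
$c = \frac{2}{3} + \frac{103 \sqrt{210}}{3}$ ($c = \frac{4 + 206 \sqrt{4 + 206}}{6} = \frac{4 + 206 \sqrt{210}}{6} = \frac{2}{3} + \frac{103 \sqrt{210}}{3} \approx 498.2$)
$c - 8933 = \left(\frac{2}{3} + \frac{103 \sqrt{210}}{3}\right) - 8933 = - \frac{26797}{3} + \frac{103 \sqrt{210}}{3}$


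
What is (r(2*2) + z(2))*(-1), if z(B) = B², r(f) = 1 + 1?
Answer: -6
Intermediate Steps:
r(f) = 2
(r(2*2) + z(2))*(-1) = (2 + 2²)*(-1) = (2 + 4)*(-1) = 6*(-1) = -6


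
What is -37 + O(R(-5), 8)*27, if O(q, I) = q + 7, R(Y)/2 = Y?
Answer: -118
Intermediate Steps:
R(Y) = 2*Y
O(q, I) = 7 + q
-37 + O(R(-5), 8)*27 = -37 + (7 + 2*(-5))*27 = -37 + (7 - 10)*27 = -37 - 3*27 = -37 - 81 = -118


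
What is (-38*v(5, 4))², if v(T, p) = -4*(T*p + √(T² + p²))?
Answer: 10188864 + 924160*√41 ≈ 1.6106e+7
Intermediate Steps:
v(T, p) = -4*√(T² + p²) - 4*T*p (v(T, p) = -4*(√(T² + p²) + T*p) = -4*√(T² + p²) - 4*T*p)
(-38*v(5, 4))² = (-38*(-4*√(5² + 4²) - 4*5*4))² = (-38*(-4*√(25 + 16) - 80))² = (-38*(-4*√41 - 80))² = (-38*(-80 - 4*√41))² = (3040 + 152*√41)²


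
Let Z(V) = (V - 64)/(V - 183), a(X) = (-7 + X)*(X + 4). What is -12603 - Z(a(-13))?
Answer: -37693/3 ≈ -12564.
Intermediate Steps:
a(X) = (-7 + X)*(4 + X)
Z(V) = (-64 + V)/(-183 + V)
-12603 - Z(a(-13)) = -12603 - (-64 + (-28 + (-13)**2 - 3*(-13)))/(-183 + (-28 + (-13)**2 - 3*(-13))) = -12603 - (-64 + (-28 + 169 + 39))/(-183 + (-28 + 169 + 39)) = -12603 - (-64 + 180)/(-183 + 180) = -12603 - 116/(-3) = -12603 - (-1)*116/3 = -12603 - 1*(-116/3) = -12603 + 116/3 = -37693/3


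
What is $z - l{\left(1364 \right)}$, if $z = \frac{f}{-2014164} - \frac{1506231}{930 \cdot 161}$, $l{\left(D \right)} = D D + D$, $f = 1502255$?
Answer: $- \frac{93584073635156039}{50263462620} \approx -1.8619 \cdot 10^{6}$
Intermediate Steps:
$l{\left(D \right)} = D + D^{2}$ ($l{\left(D \right)} = D^{2} + D = D + D^{2}$)
$z = - \frac{543121482839}{50263462620}$ ($z = \frac{1502255}{-2014164} - \frac{1506231}{930 \cdot 161} = 1502255 \left(- \frac{1}{2014164}\right) - \frac{1506231}{149730} = - \frac{1502255}{2014164} - \frac{502077}{49910} = - \frac{543121482839}{50263462620} \approx -10.805$)
$z - l{\left(1364 \right)} = - \frac{543121482839}{50263462620} - 1364 \left(1 + 1364\right) = - \frac{543121482839}{50263462620} - 1364 \cdot 1365 = - \frac{543121482839}{50263462620} - 1861860 = - \frac{93584073635156039}{50263462620}$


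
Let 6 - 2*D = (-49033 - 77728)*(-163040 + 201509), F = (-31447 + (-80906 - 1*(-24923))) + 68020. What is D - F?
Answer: 4876407735/2 ≈ 2.4382e+9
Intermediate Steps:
F = -19410 (F = (-31447 + (-80906 + 24923)) + 68020 = (-31447 - 55983) + 68020 = -87430 + 68020 = -19410)
D = 4876368915/2 (D = 3 - (-49033 - 77728)*(-163040 + 201509)/2 = 3 - (-126761)*38469/2 = 3 - ½*(-4876368909) = 3 + 4876368909/2 = 4876368915/2 ≈ 2.4382e+9)
D - F = 4876368915/2 - 1*(-19410) = 4876368915/2 + 19410 = 4876407735/2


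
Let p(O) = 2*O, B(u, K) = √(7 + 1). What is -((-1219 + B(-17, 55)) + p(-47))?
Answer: 1313 - 2*√2 ≈ 1310.2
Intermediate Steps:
B(u, K) = 2*√2 (B(u, K) = √8 = 2*√2)
-((-1219 + B(-17, 55)) + p(-47)) = -((-1219 + 2*√2) + 2*(-47)) = -((-1219 + 2*√2) - 94) = -(-1313 + 2*√2) = 1313 - 2*√2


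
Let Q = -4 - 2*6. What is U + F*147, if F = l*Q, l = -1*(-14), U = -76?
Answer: -33004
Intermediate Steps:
l = 14
Q = -16 (Q = -4 - 12 = -16)
F = -224 (F = 14*(-16) = -224)
U + F*147 = -76 - 224*147 = -76 - 32928 = -33004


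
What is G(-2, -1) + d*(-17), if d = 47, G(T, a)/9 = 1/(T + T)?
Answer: -3205/4 ≈ -801.25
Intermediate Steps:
G(T, a) = 9/(2*T) (G(T, a) = 9/(T + T) = 9/((2*T)) = 9*(1/(2*T)) = 9/(2*T))
G(-2, -1) + d*(-17) = (9/2)/(-2) + 47*(-17) = (9/2)*(-½) - 799 = -9/4 - 799 = -3205/4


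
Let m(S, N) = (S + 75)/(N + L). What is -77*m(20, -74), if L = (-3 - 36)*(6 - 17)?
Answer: -1463/71 ≈ -20.606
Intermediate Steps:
L = 429 (L = -39*(-11) = 429)
m(S, N) = (75 + S)/(429 + N) (m(S, N) = (S + 75)/(N + 429) = (75 + S)/(429 + N))
-77*m(20, -74) = -77*(75 + 20)/(429 - 74) = -77*95/355 = -77*19/71 = -1463/71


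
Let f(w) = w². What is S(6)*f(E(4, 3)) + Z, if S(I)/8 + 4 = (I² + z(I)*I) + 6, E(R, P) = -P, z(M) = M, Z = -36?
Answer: 5292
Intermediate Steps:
S(I) = 16 + 16*I² (S(I) = -32 + 8*((I² + I*I) + 6) = -32 + 8*((I² + I²) + 6) = -32 + 8*(2*I² + 6) = -32 + 8*(6 + 2*I²) = -32 + (48 + 16*I²) = 16 + 16*I²)
S(6)*f(E(4, 3)) + Z = (16 + 16*6²)*(-1*3)² - 36 = (16 + 16*36)*(-3)² - 36 = (16 + 576)*9 - 36 = 592*9 - 36 = 5328 - 36 = 5292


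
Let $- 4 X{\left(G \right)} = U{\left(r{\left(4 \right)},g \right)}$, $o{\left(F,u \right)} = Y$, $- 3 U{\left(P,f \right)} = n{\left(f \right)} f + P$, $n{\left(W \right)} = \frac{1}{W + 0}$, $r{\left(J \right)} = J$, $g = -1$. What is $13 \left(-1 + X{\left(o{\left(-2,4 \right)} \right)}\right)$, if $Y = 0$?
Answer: $- \frac{91}{12} \approx -7.5833$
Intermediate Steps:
$n{\left(W \right)} = \frac{1}{W}$
$U{\left(P,f \right)} = - \frac{1}{3} - \frac{P}{3}$ ($U{\left(P,f \right)} = - \frac{\frac{f}{f} + P}{3} = - \frac{1 + P}{3} = - \frac{1}{3} - \frac{P}{3}$)
$o{\left(F,u \right)} = 0$
$X{\left(G \right)} = \frac{5}{12}$ ($X{\left(G \right)} = - \frac{- \frac{1}{3} - \frac{4}{3}}{4} = \left(- \frac{1}{4}\right) \left(- \frac{5}{3}\right) = \frac{5}{12}$)
$13 \left(-1 + X{\left(o{\left(-2,4 \right)} \right)}\right) = 13 \left(-1 + \frac{5}{12}\right) = 13 \left(- \frac{7}{12}\right) = - \frac{91}{12}$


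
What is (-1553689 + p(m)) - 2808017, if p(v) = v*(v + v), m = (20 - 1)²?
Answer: -4101064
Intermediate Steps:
m = 361 (m = 19² = 361)
p(v) = 2*v² (p(v) = v*(2*v) = 2*v²)
(-1553689 + p(m)) - 2808017 = (-1553689 + 2*361²) - 2808017 = (-1553689 + 2*130321) - 2808017 = (-1553689 + 260642) - 2808017 = -1293047 - 2808017 = -4101064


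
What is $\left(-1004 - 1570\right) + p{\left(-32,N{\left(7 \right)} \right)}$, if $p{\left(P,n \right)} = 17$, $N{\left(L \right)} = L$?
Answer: $-2557$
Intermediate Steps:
$\left(-1004 - 1570\right) + p{\left(-32,N{\left(7 \right)} \right)} = \left(-1004 - 1570\right) + 17 = -2574 + 17 = -2557$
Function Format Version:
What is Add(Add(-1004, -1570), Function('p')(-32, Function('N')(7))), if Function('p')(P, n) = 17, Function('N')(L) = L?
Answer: -2557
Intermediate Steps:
Add(Add(-1004, -1570), Function('p')(-32, Function('N')(7))) = Add(Add(-1004, -1570), 17) = Add(-2574, 17) = -2557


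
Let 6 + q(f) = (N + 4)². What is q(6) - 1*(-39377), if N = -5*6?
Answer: 40047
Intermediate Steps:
N = -30
q(f) = 670 (q(f) = -6 + (-30 + 4)² = -6 + (-26)² = -6 + 676 = 670)
q(6) - 1*(-39377) = 670 - 1*(-39377) = 670 + 39377 = 40047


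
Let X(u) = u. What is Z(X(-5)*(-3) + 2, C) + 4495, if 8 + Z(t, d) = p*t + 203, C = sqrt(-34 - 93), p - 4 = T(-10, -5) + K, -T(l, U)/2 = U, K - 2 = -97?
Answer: 3313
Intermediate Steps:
K = -95 (K = 2 - 97 = -95)
T(l, U) = -2*U
p = -81 (p = 4 + (-2*(-5) - 95) = 4 + (10 - 95) = 4 - 85 = -81)
C = I*sqrt(127) (C = sqrt(-127) = I*sqrt(127) ≈ 11.269*I)
Z(t, d) = 195 - 81*t (Z(t, d) = -8 + (-81*t + 203) = -8 + (203 - 81*t) = 195 - 81*t)
Z(X(-5)*(-3) + 2, C) + 4495 = (195 - 81*(-5*(-3) + 2)) + 4495 = (195 - 81*(15 + 2)) + 4495 = (195 - 81*17) + 4495 = (195 - 1377) + 4495 = -1182 + 4495 = 3313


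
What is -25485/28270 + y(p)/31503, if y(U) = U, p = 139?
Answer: -159784885/178117962 ≈ -0.89707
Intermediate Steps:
-25485/28270 + y(p)/31503 = -25485/28270 + 139/31503 = -25485*1/28270 + 139*(1/31503) = -5097/5654 + 139/31503 = -159784885/178117962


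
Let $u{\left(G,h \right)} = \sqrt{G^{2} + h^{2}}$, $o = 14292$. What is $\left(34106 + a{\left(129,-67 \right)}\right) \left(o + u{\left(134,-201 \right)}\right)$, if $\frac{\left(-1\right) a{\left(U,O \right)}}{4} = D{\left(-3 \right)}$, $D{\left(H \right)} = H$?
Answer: $487614456 + 2285906 \sqrt{13} \approx 4.9586 \cdot 10^{8}$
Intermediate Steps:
$a{\left(U,O \right)} = 12$ ($a{\left(U,O \right)} = \left(-4\right) \left(-3\right) = 12$)
$\left(34106 + a{\left(129,-67 \right)}\right) \left(o + u{\left(134,-201 \right)}\right) = \left(34106 + 12\right) \left(14292 + \sqrt{134^{2} + \left(-201\right)^{2}}\right) = 34118 \left(14292 + \sqrt{17956 + 40401}\right) = 34118 \left(14292 + \sqrt{58357}\right) = 34118 \left(14292 + 67 \sqrt{13}\right) = 487614456 + 2285906 \sqrt{13}$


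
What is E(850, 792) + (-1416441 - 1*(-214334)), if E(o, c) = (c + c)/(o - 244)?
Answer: -121412543/101 ≈ -1.2021e+6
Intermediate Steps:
E(o, c) = 2*c/(-244 + o) (E(o, c) = (2*c)/(-244 + o) = 2*c/(-244 + o))
E(850, 792) + (-1416441 - 1*(-214334)) = 2*792/(-244 + 850) + (-1416441 - 1*(-214334)) = 2*792/606 + (-1416441 + 214334) = 2*792*(1/606) - 1202107 = 264/101 - 1202107 = -121412543/101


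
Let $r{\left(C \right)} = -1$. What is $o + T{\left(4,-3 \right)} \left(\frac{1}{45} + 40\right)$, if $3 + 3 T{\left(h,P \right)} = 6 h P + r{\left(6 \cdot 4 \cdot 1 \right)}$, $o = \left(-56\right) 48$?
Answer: $- \frac{499756}{135} \approx -3701.9$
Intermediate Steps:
$o = -2688$
$T{\left(h,P \right)} = - \frac{4}{3} + 2 P h$ ($T{\left(h,P \right)} = -1 + \frac{6 h P - 1}{3} = -1 + \frac{6 P h - 1}{3} = -1 + \frac{-1 + 6 P h}{3} = -1 + \left(- \frac{1}{3} + 2 P h\right) = - \frac{4}{3} + 2 P h$)
$o + T{\left(4,-3 \right)} \left(\frac{1}{45} + 40\right) = -2688 + \left(- \frac{4}{3} + 2 \left(-3\right) 4\right) \left(\frac{1}{45} + 40\right) = -2688 + \left(- \frac{4}{3} - 24\right) \left(\frac{1}{45} + 40\right) = -2688 - \frac{136876}{135} = - \frac{499756}{135}$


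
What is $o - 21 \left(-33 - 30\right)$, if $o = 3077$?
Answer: $4400$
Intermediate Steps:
$o - 21 \left(-33 - 30\right) = 3077 - 21 \left(-33 - 30\right) = 3077 - -1323 = 3077 + 1323 = 4400$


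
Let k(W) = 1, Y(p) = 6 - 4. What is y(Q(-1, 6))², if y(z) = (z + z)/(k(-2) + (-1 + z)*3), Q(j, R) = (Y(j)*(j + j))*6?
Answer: 576/1369 ≈ 0.42074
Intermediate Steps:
Y(p) = 2
Q(j, R) = 24*j (Q(j, R) = (2*(j + j))*6 = (2*(2*j))*6 = (4*j)*6 = 24*j)
y(z) = 2*z/(-2 + 3*z) (y(z) = (z + z)/(1 + (-1 + z)*3) = (2*z)/(1 + (-3 + 3*z)) = (2*z)/(-2 + 3*z) = 2*z/(-2 + 3*z))
y(Q(-1, 6))² = (2*(24*(-1))/(-2 + 3*(24*(-1))))² = (2*(-24)/(-2 + 3*(-24)))² = (2*(-24)/(-2 - 72))² = (2*(-24)/(-74))² = (2*(-24)*(-1/74))² = (24/37)² = 576/1369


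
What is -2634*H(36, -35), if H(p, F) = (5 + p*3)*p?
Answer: -10715112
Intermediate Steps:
H(p, F) = p*(5 + 3*p) (H(p, F) = (5 + 3*p)*p = p*(5 + 3*p))
-2634*H(36, -35) = -94824*(5 + 3*36) = -94824*(5 + 108) = -94824*113 = -2634*4068 = -10715112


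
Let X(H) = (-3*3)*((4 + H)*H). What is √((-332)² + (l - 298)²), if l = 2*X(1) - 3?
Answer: √263105 ≈ 512.94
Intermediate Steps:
X(H) = -9*H*(4 + H)
l = -93 (l = 2*(-9*1*(4 + 1)) - 3 = 2*(-9*1*5) - 3 = 2*(-45) - 3 = -90 - 3 = -93)
√((-332)² + (l - 298)²) = √((-332)² + (-93 - 298)²) = √(110224 + (-391)²) = √(110224 + 152881) = √263105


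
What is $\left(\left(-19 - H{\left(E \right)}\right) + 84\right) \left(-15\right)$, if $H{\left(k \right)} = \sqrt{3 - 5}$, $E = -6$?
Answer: $-975 + 15 i \sqrt{2} \approx -975.0 + 21.213 i$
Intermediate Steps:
$H{\left(k \right)} = i \sqrt{2}$ ($H{\left(k \right)} = \sqrt{-2} = i \sqrt{2}$)
$\left(\left(-19 - H{\left(E \right)}\right) + 84\right) \left(-15\right) = \left(\left(-19 - i \sqrt{2}\right) + 84\right) \left(-15\right) = \left(65 - i \sqrt{2}\right) \left(-15\right) = -975 + 15 i \sqrt{2}$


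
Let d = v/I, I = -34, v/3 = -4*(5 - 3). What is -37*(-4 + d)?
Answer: 2072/17 ≈ 121.88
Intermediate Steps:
v = -24 (v = 3*(-4*(5 - 3)) = 3*(-4*2) = 3*(-8) = -24)
d = 12/17 (d = -24/(-34) = -24*(-1/34) = 12/17 ≈ 0.70588)
-37*(-4 + d) = -37*(-4 + 12/17) = -37*(-56/17) = 2072/17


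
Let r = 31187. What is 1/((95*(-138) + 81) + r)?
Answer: 1/18158 ≈ 5.5072e-5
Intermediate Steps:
1/((95*(-138) + 81) + r) = 1/((95*(-138) + 81) + 31187) = 1/((-13110 + 81) + 31187) = 1/(-13029 + 31187) = 1/18158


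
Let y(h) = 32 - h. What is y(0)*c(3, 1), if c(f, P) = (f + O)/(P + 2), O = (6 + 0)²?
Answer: 416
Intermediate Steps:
O = 36 (O = 6² = 36)
c(f, P) = (36 + f)/(2 + P) (c(f, P) = (f + 36)/(P + 2) = (36 + f)/(2 + P))
y(0)*c(3, 1) = (32 - 1*0)*((36 + 3)/(2 + 1)) = (32 + 0)*(39/3) = 32*((⅓)*39) = 32*13 = 416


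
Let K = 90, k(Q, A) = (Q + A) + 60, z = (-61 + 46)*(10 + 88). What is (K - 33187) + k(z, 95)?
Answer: -34412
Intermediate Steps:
z = -1470 (z = -15*98 = -1470)
k(Q, A) = 60 + A + Q (k(Q, A) = (A + Q) + 60 = 60 + A + Q)
(K - 33187) + k(z, 95) = (90 - 33187) + (60 + 95 - 1470) = -33097 - 1315 = -34412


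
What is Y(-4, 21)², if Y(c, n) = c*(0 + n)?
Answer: 7056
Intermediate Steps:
Y(c, n) = c*n
Y(-4, 21)² = (-4*21)² = (-84)² = 7056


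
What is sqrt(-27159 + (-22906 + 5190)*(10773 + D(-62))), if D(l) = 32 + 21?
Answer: 5*I*sqrt(7672823) ≈ 13850.0*I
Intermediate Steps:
D(l) = 53
sqrt(-27159 + (-22906 + 5190)*(10773 + D(-62))) = sqrt(-27159 + (-22906 + 5190)*(10773 + 53)) = sqrt(-27159 - 17716*10826) = sqrt(-27159 - 191793416) = sqrt(-191820575) = 5*I*sqrt(7672823)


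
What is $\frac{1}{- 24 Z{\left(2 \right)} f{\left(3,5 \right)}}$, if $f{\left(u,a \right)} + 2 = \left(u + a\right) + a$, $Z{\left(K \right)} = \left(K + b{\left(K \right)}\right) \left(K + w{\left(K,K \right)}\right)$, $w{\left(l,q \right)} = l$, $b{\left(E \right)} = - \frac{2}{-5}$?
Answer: $- \frac{5}{12672} \approx -0.00039457$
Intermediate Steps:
$b{\left(E \right)} = \frac{2}{5}$ ($b{\left(E \right)} = \left(-2\right) \left(- \frac{1}{5}\right) = \frac{2}{5}$)
$Z{\left(K \right)} = 2 K \left(\frac{2}{5} + K\right)$ ($Z{\left(K \right)} = \left(K + \frac{2}{5}\right) \left(K + K\right) = \left(\frac{2}{5} + K\right) 2 K = 2 K \left(\frac{2}{5} + K\right)$)
$f{\left(u,a \right)} = -2 + u + 2 a$ ($f{\left(u,a \right)} = -2 + \left(\left(u + a\right) + a\right) = -2 + \left(\left(a + u\right) + a\right) = -2 + \left(u + 2 a\right) = -2 + u + 2 a$)
$\frac{1}{- 24 Z{\left(2 \right)} f{\left(3,5 \right)}} = \frac{1}{- 24 \cdot \frac{2}{5} \cdot 2 \left(2 + 5 \cdot 2\right) \left(-2 + 3 + 2 \cdot 5\right)} = \frac{1}{- 24 \cdot \frac{2}{5} \cdot 2 \left(2 + 10\right) \left(-2 + 3 + 10\right)} = \frac{1}{- 24 \cdot \frac{2}{5} \cdot 2 \cdot 12 \cdot 11} = \frac{1}{\left(-24\right) \frac{48}{5} \cdot 11} = \frac{1}{\left(- \frac{1152}{5}\right) 11} = \frac{1}{- \frac{12672}{5}} = - \frac{5}{12672}$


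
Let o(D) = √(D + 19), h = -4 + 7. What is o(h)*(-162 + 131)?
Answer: -31*√22 ≈ -145.40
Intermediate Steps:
h = 3
o(D) = √(19 + D)
o(h)*(-162 + 131) = √(19 + 3)*(-162 + 131) = √22*(-31) = -31*√22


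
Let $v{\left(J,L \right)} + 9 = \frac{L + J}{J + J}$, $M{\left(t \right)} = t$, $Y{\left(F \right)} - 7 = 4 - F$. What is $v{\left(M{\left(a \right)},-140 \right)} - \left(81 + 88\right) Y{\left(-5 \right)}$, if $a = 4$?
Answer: $-2730$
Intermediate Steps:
$Y{\left(F \right)} = 11 - F$ ($Y{\left(F \right)} = 7 - \left(-4 + F\right) = 11 - F$)
$v{\left(J,L \right)} = -9 + \frac{J + L}{2 J}$ ($v{\left(J,L \right)} = -9 + \frac{L + J}{J + J} = -9 + \frac{J + L}{2 J}$)
$v{\left(M{\left(a \right)},-140 \right)} - \left(81 + 88\right) Y{\left(-5 \right)} = \frac{-140 - 68}{2 \cdot 4} - \left(81 + 88\right) \left(11 - -5\right) = \frac{1}{2} \cdot \frac{1}{4} \left(-140 - 68\right) - 169 \left(11 + 5\right) = \frac{1}{2} \cdot \frac{1}{4} \left(-208\right) - 169 \cdot 16 = -26 - 2704 = -2730$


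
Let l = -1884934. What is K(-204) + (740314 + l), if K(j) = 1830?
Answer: -1142790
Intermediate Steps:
K(-204) + (740314 + l) = 1830 + (740314 - 1884934) = 1830 - 1144620 = -1142790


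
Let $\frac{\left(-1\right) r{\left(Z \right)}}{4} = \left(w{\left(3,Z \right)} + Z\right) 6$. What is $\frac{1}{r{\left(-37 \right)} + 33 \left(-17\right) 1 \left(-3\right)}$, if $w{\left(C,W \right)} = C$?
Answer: $\frac{1}{2499} \approx 0.00040016$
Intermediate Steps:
$r{\left(Z \right)} = -72 - 24 Z$ ($r{\left(Z \right)} = - 4 \left(3 + Z\right) 6 = - 4 \left(18 + 6 Z\right) = -72 - 24 Z$)
$\frac{1}{r{\left(-37 \right)} + 33 \left(-17\right) 1 \left(-3\right)} = \frac{1}{\left(-72 - -888\right) + 33 \left(-17\right) 1 \left(-3\right)} = \frac{1}{\left(-72 + 888\right) - -1683} = \frac{1}{816 + 1683} = \frac{1}{2499}$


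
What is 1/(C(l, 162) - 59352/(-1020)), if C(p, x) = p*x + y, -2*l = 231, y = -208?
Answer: -85/1603169 ≈ -5.3020e-5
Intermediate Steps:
l = -231/2 (l = -½*231 = -231/2 ≈ -115.50)
C(p, x) = -208 + p*x (C(p, x) = p*x - 208 = -208 + p*x)
1/(C(l, 162) - 59352/(-1020)) = 1/((-208 - 231/2*162) - 59352/(-1020)) = 1/((-208 - 18711) - 59352*(-1/1020)) = 1/(-18919 + 4946/85) = 1/(-1603169/85) = -85/1603169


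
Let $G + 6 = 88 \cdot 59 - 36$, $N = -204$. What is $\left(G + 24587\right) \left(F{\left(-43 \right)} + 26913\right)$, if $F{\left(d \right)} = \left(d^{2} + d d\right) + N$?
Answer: $904212959$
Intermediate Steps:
$F{\left(d \right)} = -204 + 2 d^{2}$ ($F{\left(d \right)} = \left(d^{2} + d d\right) - 204 = \left(d^{2} + d^{2}\right) - 204 = 2 d^{2} - 204 = -204 + 2 d^{2}$)
$G = 5150$ ($G = -6 + \left(88 \cdot 59 - 36\right) = -6 + \left(5192 - 36\right) = -6 + 5156 = 5150$)
$\left(G + 24587\right) \left(F{\left(-43 \right)} + 26913\right) = \left(5150 + 24587\right) \left(\left(-204 + 2 \left(-43\right)^{2}\right) + 26913\right) = 29737 \left(\left(-204 + 2 \cdot 1849\right) + 26913\right) = 29737 \left(\left(-204 + 3698\right) + 26913\right) = 29737 \left(3494 + 26913\right) = 29737 \cdot 30407 = 904212959$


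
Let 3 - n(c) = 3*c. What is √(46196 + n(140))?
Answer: √45779 ≈ 213.96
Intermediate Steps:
n(c) = 3 - 3*c
√(46196 + n(140)) = √(46196 + (3 - 3*140)) = √(46196 + (3 - 420)) = √(46196 - 417) = √45779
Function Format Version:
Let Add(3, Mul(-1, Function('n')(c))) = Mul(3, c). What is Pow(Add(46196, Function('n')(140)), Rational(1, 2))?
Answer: Pow(45779, Rational(1, 2)) ≈ 213.96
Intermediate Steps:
Function('n')(c) = Add(3, Mul(-3, c)) (Function('n')(c) = Add(3, Mul(-1, Mul(3, c))) = Add(3, Mul(-3, c)))
Pow(Add(46196, Function('n')(140)), Rational(1, 2)) = Pow(Add(46196, Add(3, Mul(-3, 140))), Rational(1, 2)) = Pow(Add(46196, Add(3, -420)), Rational(1, 2)) = Pow(Add(46196, -417), Rational(1, 2)) = Pow(45779, Rational(1, 2))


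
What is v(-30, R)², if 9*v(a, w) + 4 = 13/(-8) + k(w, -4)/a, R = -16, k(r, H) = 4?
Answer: 477481/1166400 ≈ 0.40936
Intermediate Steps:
v(a, w) = -5/8 + 4/(9*a) (v(a, w) = -4/9 + (13/(-8) + 4/a)/9 = -4/9 + (13*(-⅛) + 4/a)/9 = -4/9 + (-13/8 + 4/a)/9 = -4/9 + (-13/72 + 4/(9*a)) = -5/8 + 4/(9*a))
v(-30, R)² = ((1/72)*(32 - 45*(-30))/(-30))² = ((1/72)*(-1/30)*(32 + 1350))² = ((1/72)*(-1/30)*1382)² = (-691/1080)² = 477481/1166400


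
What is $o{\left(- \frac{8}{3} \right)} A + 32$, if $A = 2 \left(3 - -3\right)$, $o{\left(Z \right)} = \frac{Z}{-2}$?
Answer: $48$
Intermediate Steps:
$o{\left(Z \right)} = - \frac{Z}{2}$ ($o{\left(Z \right)} = Z \left(- \frac{1}{2}\right) = - \frac{Z}{2}$)
$A = 12$ ($A = 2 \left(3 + 3\right) = 2 \cdot 6 = 12$)
$o{\left(- \frac{8}{3} \right)} A + 32 = - \frac{\left(-8\right) \frac{1}{3}}{2} \cdot 12 + 32 = \left(- \frac{1}{2}\right) \left(- \frac{8}{3}\right) 12 + 32 = \frac{4}{3} \cdot 12 + 32 = 16 + 32 = 48$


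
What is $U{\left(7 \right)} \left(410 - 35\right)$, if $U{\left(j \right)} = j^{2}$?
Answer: $18375$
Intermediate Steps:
$U{\left(7 \right)} \left(410 - 35\right) = 7^{2} \left(410 - 35\right) = 49 \cdot 375 = 18375$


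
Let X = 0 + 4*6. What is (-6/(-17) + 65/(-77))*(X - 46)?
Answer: 1286/119 ≈ 10.807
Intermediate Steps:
X = 24 (X = 0 + 24 = 24)
(-6/(-17) + 65/(-77))*(X - 46) = (-6/(-17) + 65/(-77))*(24 - 46) = (-6*(-1/17) + 65*(-1/77))*(-22) = (6/17 - 65/77)*(-22) = -643/1309*(-22) = 1286/119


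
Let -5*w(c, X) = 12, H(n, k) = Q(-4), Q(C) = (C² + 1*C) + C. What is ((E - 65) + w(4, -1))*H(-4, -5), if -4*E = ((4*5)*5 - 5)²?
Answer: -92946/5 ≈ -18589.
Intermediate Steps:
Q(C) = C² + 2*C (Q(C) = (C² + C) + C = (C + C²) + C = C² + 2*C)
H(n, k) = 8 (H(n, k) = -4*(2 - 4) = -4*(-2) = 8)
w(c, X) = -12/5 (w(c, X) = -⅕*12 = -12/5)
E = -9025/4 (E = -((4*5)*5 - 5)²/4 = -(20*5 - 5)²/4 = -(100 - 5)²/4 = -¼*95² = -¼*9025 = -9025/4 ≈ -2256.3)
((E - 65) + w(4, -1))*H(-4, -5) = ((-9025/4 - 65) - 12/5)*8 = (-9285/4 - 12/5)*8 = -46473/20*8 = -92946/5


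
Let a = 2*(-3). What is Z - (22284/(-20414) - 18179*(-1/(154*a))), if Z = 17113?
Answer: 23084733935/1347324 ≈ 17134.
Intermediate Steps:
a = -6
Z - (22284/(-20414) - 18179*(-1/(154*a))) = 17113 - (22284/(-20414) - 18179/((7*(-6))*(-22))) = 17113 - (22284*(-1/20414) - 18179/((-42*(-22)))) = 17113 - (-11142/10207 - 18179/924) = 17113 - (-11142/10207 - 18179*1/924) = 17113 - (-11142/10207 - 2597/132) = 17113 - 1*(-27978323/1347324) = 17113 + 27978323/1347324 = 23084733935/1347324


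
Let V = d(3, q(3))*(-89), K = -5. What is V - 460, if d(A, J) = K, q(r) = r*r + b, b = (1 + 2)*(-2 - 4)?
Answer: -15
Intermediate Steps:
b = -18 (b = 3*(-6) = -18)
q(r) = -18 + r² (q(r) = r*r - 18 = r² - 18 = -18 + r²)
d(A, J) = -5
V = 445 (V = -5*(-89) = 445)
V - 460 = 445 - 460 = -15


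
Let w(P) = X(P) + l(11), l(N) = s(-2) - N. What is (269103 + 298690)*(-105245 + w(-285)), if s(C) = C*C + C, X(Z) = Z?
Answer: -59924305427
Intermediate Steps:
s(C) = C + C² (s(C) = C² + C = C + C²)
l(N) = 2 - N (l(N) = -2*(1 - 2) - N = -2*(-1) - N = 2 - N)
w(P) = -9 + P (w(P) = P + (2 - 1*11) = P + (2 - 11) = P - 9 = -9 + P)
(269103 + 298690)*(-105245 + w(-285)) = (269103 + 298690)*(-105245 + (-9 - 285)) = 567793*(-105245 - 294) = 567793*(-105539) = -59924305427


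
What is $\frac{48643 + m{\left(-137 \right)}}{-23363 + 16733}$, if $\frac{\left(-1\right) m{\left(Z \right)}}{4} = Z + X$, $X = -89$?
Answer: $- \frac{49547}{6630} \approx -7.4732$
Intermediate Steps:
$m{\left(Z \right)} = 356 - 4 Z$ ($m{\left(Z \right)} = - 4 \left(Z - 89\right) = - 4 \left(-89 + Z\right) = 356 - 4 Z$)
$\frac{48643 + m{\left(-137 \right)}}{-23363 + 16733} = \frac{48643 + \left(356 - -548\right)}{-23363 + 16733} = \frac{48643 + \left(356 + 548\right)}{-6630} = \left(48643 + 904\right) \left(- \frac{1}{6630}\right) = 49547 \left(- \frac{1}{6630}\right) = - \frac{49547}{6630}$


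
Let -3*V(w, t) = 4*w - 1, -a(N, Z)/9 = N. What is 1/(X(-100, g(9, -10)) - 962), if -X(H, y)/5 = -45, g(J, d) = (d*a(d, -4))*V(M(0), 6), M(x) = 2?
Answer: -1/737 ≈ -0.0013569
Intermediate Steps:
a(N, Z) = -9*N
V(w, t) = ⅓ - 4*w/3 (V(w, t) = -(4*w - 1)/3 = -(-1 + 4*w)/3 = ⅓ - 4*w/3)
g(J, d) = 21*d² (g(J, d) = (d*(-9*d))*(⅓ - 4/3*2) = (-9*d²)*(⅓ - 8/3) = -9*d²*(-7/3) = 21*d²)
X(H, y) = 225 (X(H, y) = -5*(-45) = 225)
1/(X(-100, g(9, -10)) - 962) = 1/(225 - 962) = 1/(-737) = -1/737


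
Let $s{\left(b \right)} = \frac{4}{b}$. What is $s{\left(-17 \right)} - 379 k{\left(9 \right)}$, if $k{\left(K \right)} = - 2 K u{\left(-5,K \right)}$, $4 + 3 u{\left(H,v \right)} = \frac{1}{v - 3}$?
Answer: $- \frac{148193}{17} \approx -8717.2$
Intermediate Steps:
$u{\left(H,v \right)} = - \frac{4}{3} + \frac{1}{3 \left(-3 + v\right)}$ ($u{\left(H,v \right)} = - \frac{4}{3} + \frac{1}{3 \left(v - 3\right)} = - \frac{4}{3} + \frac{1}{3 \left(-3 + v\right)}$)
$k{\left(K \right)} = - \frac{2 K \left(13 - 4 K\right)}{3 \left(-3 + K\right)}$ ($k{\left(K \right)} = - 2 K \frac{13 - 4 K}{3 \left(-3 + K\right)} = - \frac{2 K \left(13 - 4 K\right)}{3 \left(-3 + K\right)}$)
$s{\left(-17 \right)} - 379 k{\left(9 \right)} = \frac{4}{-17} - 379 \cdot \frac{2}{3} \cdot 9 \frac{1}{-3 + 9} \left(-13 + 4 \cdot 9\right) = 4 \left(- \frac{1}{17}\right) - 379 \cdot \frac{2}{3} \cdot 9 \cdot \frac{1}{6} \left(-13 + 36\right) = - \frac{4}{17} - 379 \cdot \frac{2}{3} \cdot 9 \cdot \frac{1}{6} \cdot 23 = - \frac{4}{17} - 8717 = - \frac{148193}{17}$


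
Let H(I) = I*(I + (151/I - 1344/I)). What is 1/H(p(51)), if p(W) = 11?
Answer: -1/1072 ≈ -0.00093284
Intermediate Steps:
H(I) = I*(I - 1193/I)
1/H(p(51)) = 1/(-1193 + 11²) = 1/(-1193 + 121) = 1/(-1072) = -1/1072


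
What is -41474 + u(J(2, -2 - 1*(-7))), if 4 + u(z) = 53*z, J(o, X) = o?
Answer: -41372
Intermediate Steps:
u(z) = -4 + 53*z
-41474 + u(J(2, -2 - 1*(-7))) = -41474 + (-4 + 53*2) = -41474 + (-4 + 106) = -41474 + 102 = -41372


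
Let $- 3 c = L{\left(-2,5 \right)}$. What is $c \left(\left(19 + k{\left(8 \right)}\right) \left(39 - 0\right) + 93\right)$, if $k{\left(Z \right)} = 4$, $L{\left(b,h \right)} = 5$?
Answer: $-1650$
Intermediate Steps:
$c = - \frac{5}{3}$ ($c = \left(- \frac{1}{3}\right) 5 = - \frac{5}{3} \approx -1.6667$)
$c \left(\left(19 + k{\left(8 \right)}\right) \left(39 - 0\right) + 93\right) = - \frac{5 \left(\left(19 + 4\right) \left(39 - 0\right) + 93\right)}{3} = - \frac{5 \left(23 \left(39 + \left(3 - 3\right)\right) + 93\right)}{3} = - \frac{5 \left(23 \left(39 + 0\right) + 93\right)}{3} = - \frac{5 \left(23 \cdot 39 + 93\right)}{3} = - \frac{5 \left(897 + 93\right)}{3} = \left(- \frac{5}{3}\right) 990 = -1650$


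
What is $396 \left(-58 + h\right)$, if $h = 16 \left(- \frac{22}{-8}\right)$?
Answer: $-5544$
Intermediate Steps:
$h = 44$ ($h = 16 \left(\left(-22\right) \left(- \frac{1}{8}\right)\right) = 16 \cdot \frac{11}{4} = 44$)
$396 \left(-58 + h\right) = 396 \left(-58 + 44\right) = 396 \left(-14\right) = -5544$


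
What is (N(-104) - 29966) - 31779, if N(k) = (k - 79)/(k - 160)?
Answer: -5433499/88 ≈ -61744.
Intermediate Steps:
N(k) = (-79 + k)/(-160 + k)
(N(-104) - 29966) - 31779 = ((-79 - 104)/(-160 - 104) - 29966) - 31779 = (-183/(-264) - 29966) - 31779 = (-1/264*(-183) - 29966) - 31779 = (61/88 - 29966) - 31779 = -2636947/88 - 31779 = -5433499/88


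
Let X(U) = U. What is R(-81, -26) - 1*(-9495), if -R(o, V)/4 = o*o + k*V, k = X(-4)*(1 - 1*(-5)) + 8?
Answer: -18413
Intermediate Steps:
k = -16 (k = -4*(1 - 1*(-5)) + 8 = -4*(1 + 5) + 8 = -4*6 + 8 = -24 + 8 = -16)
R(o, V) = -4*o² + 64*V (R(o, V) = -4*(o*o - 16*V) = -4*(o² - 16*V) = -4*o² + 64*V)
R(-81, -26) - 1*(-9495) = (-4*(-81)² + 64*(-26)) - 1*(-9495) = (-4*6561 - 1664) + 9495 = (-26244 - 1664) + 9495 = -27908 + 9495 = -18413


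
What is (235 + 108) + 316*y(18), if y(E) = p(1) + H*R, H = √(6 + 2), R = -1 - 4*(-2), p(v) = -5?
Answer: -1237 + 4424*√2 ≈ 5019.5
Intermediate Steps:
R = 7 (R = -1 + 8 = 7)
H = 2*√2 (H = √8 = 2*√2 ≈ 2.8284)
y(E) = -5 + 14*√2 (y(E) = -5 + (2*√2)*7 = -5 + 14*√2)
(235 + 108) + 316*y(18) = (235 + 108) + 316*(-5 + 14*√2) = 343 + (-1580 + 4424*√2) = -1237 + 4424*√2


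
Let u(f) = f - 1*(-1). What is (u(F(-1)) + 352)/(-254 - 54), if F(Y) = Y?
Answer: -8/7 ≈ -1.1429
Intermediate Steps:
u(f) = 1 + f (u(f) = f + 1 = 1 + f)
(u(F(-1)) + 352)/(-254 - 54) = ((1 - 1) + 352)/(-254 - 54) = (0 + 352)/(-308) = 352*(-1/308) = -8/7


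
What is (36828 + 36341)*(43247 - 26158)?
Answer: 1250385041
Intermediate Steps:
(36828 + 36341)*(43247 - 26158) = 73169*17089 = 1250385041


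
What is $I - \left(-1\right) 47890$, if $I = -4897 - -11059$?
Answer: $54052$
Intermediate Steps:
$I = 6162$ ($I = -4897 + 11059 = 6162$)
$I - \left(-1\right) 47890 = 6162 - \left(-1\right) 47890 = 6162 - -47890 = 6162 + 47890 = 54052$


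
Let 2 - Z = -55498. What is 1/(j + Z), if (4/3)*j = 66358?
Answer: 2/210537 ≈ 9.4995e-6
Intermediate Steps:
j = 99537/2 (j = (¾)*66358 = 99537/2 ≈ 49769.)
Z = 55500 (Z = 2 - 1*(-55498) = 2 + 55498 = 55500)
1/(j + Z) = 1/(99537/2 + 55500) = 1/(210537/2) = 2/210537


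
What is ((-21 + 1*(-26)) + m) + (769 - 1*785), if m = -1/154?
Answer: -9703/154 ≈ -63.006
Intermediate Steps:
m = -1/154 (m = -1*1/154 = -1/154 ≈ -0.0064935)
((-21 + 1*(-26)) + m) + (769 - 1*785) = ((-21 + 1*(-26)) - 1/154) + (769 - 1*785) = ((-21 - 26) - 1/154) + (769 - 785) = (-47 - 1/154) - 16 = -7239/154 - 16 = -9703/154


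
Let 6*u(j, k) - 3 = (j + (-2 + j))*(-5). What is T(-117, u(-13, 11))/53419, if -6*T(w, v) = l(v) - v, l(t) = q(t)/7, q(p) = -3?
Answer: 1019/13461588 ≈ 7.5697e-5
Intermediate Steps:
u(j, k) = 13/6 - 5*j/3 (u(j, k) = ½ + ((j + (-2 + j))*(-5))/6 = ½ + ((-2 + 2*j)*(-5))/6 = ½ + (10 - 10*j)/6 = ½ + (5/3 - 5*j/3) = 13/6 - 5*j/3)
l(t) = -3/7
T(w, v) = 1/14 + v/6 (T(w, v) = -(-3/7 - v)/6 = 1/14 + v/6)
T(-117, u(-13, 11))/53419 = (1/14 + (13/6 - 5/3*(-13))/6)/53419 = (1/14 + (13/6 + 65/3)/6)*(1/53419) = (1/14 + (⅙)*(143/6))*(1/53419) = (1/14 + 143/36)*(1/53419) = (1019/252)*(1/53419) = 1019/13461588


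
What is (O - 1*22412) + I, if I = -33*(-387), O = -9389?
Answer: -19030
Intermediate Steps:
I = 12771
(O - 1*22412) + I = (-9389 - 1*22412) + 12771 = (-9389 - 22412) + 12771 = -31801 + 12771 = -19030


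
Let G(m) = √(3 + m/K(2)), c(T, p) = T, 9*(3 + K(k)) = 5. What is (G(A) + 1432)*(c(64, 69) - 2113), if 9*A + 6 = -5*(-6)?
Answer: -2934168 - 2049*√231/11 ≈ -2.9370e+6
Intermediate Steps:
A = 8/3 (A = -⅔ + (-5*(-6))/9 = -⅔ + (⅑)*30 = -⅔ + 10/3 = 8/3 ≈ 2.6667)
K(k) = -22/9 (K(k) = -3 + (⅑)*5 = -3 + 5/9 = -22/9)
G(m) = √(3 - 9*m/22) (G(m) = √(3 + m/(-22/9)) = √(3 + m*(-9/22)) = √(3 - 9*m/22))
(G(A) + 1432)*(c(64, 69) - 2113) = (√(1452 - 198*8/3)/22 + 1432)*(64 - 2113) = (√(1452 - 528)/22 + 1432)*(-2049) = (√924/22 + 1432)*(-2049) = ((2*√231)/22 + 1432)*(-2049) = (√231/11 + 1432)*(-2049) = (1432 + √231/11)*(-2049) = -2934168 - 2049*√231/11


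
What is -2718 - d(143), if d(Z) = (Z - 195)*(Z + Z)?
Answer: 12154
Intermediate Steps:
d(Z) = 2*Z*(-195 + Z) (d(Z) = (-195 + Z)*(2*Z) = 2*Z*(-195 + Z))
-2718 - d(143) = -2718 - 2*143*(-195 + 143) = -2718 - 2*143*(-52) = -2718 - 1*(-14872) = -2718 + 14872 = 12154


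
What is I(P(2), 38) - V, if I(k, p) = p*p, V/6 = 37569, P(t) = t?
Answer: -223970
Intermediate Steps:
V = 225414 (V = 6*37569 = 225414)
I(k, p) = p²
I(P(2), 38) - V = 38² - 1*225414 = 1444 - 225414 = -223970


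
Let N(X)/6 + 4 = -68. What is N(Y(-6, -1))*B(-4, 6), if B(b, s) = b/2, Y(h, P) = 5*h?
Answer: 864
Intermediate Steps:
B(b, s) = b/2 (B(b, s) = b*(1/2) = b/2)
N(X) = -432 (N(X) = -24 + 6*(-68) = -24 - 408 = -432)
N(Y(-6, -1))*B(-4, 6) = -216*(-4) = -432*(-2) = 864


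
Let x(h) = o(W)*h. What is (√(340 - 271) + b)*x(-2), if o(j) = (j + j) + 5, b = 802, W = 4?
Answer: -20852 - 26*√69 ≈ -21068.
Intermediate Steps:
o(j) = 5 + 2*j (o(j) = 2*j + 5 = 5 + 2*j)
x(h) = 13*h (x(h) = (5 + 2*4)*h = (5 + 8)*h = 13*h)
(√(340 - 271) + b)*x(-2) = (√(340 - 271) + 802)*(13*(-2)) = (√69 + 802)*(-26) = (802 + √69)*(-26) = -20852 - 26*√69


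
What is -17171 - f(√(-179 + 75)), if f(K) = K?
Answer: -17171 - 2*I*√26 ≈ -17171.0 - 10.198*I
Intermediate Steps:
-17171 - f(√(-179 + 75)) = -17171 - √(-179 + 75) = -17171 - √(-104) = -17171 - 2*I*√26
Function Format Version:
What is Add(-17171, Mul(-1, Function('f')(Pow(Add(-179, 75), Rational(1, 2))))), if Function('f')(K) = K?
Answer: Add(-17171, Mul(-2, I, Pow(26, Rational(1, 2)))) ≈ Add(-17171., Mul(-10.198, I))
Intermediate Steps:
Add(-17171, Mul(-1, Function('f')(Pow(Add(-179, 75), Rational(1, 2))))) = Add(-17171, Mul(-1, Pow(Add(-179, 75), Rational(1, 2)))) = Add(-17171, Mul(-1, Pow(-104, Rational(1, 2)))) = Add(-17171, Mul(-1, Mul(2, I, Pow(26, Rational(1, 2))))) = Add(-17171, Mul(-2, I, Pow(26, Rational(1, 2))))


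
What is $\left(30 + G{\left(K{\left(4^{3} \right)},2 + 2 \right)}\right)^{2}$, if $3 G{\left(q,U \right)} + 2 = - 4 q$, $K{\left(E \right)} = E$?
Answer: $3136$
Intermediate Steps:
$G{\left(q,U \right)} = - \frac{2}{3} - \frac{4 q}{3}$ ($G{\left(q,U \right)} = - \frac{2}{3} + \frac{\left(-4\right) q}{3} = - \frac{2}{3} - \frac{4 q}{3}$)
$\left(30 + G{\left(K{\left(4^{3} \right)},2 + 2 \right)}\right)^{2} = \left(30 - \left(\frac{2}{3} + \frac{4 \cdot 4^{3}}{3}\right)\right)^{2} = \left(30 - 86\right)^{2} = \left(-56\right)^{2} = 3136$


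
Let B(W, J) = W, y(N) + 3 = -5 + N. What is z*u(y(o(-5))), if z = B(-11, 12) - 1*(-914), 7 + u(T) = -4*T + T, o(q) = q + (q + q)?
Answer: 55986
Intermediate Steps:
o(q) = 3*q (o(q) = q + 2*q = 3*q)
y(N) = -8 + N (y(N) = -3 + (-5 + N) = -8 + N)
u(T) = -7 - 3*T (u(T) = -7 + (-4*T + T) = -7 - 3*T)
z = 903 (z = -11 - 1*(-914) = -11 + 914 = 903)
z*u(y(o(-5))) = 903*(-7 - 3*(-8 + 3*(-5))) = 903*(-7 - 3*(-8 - 15)) = 903*(-7 - 3*(-23)) = 903*(-7 + 69) = 903*62 = 55986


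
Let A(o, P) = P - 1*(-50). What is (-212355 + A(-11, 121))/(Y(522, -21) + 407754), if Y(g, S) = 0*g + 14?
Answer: -26523/50971 ≈ -0.52035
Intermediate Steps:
Y(g, S) = 14 (Y(g, S) = 0 + 14 = 14)
A(o, P) = 50 + P (A(o, P) = P + 50 = 50 + P)
(-212355 + A(-11, 121))/(Y(522, -21) + 407754) = (-212355 + (50 + 121))/(14 + 407754) = (-212355 + 171)/407768 = -212184*1/407768 = -26523/50971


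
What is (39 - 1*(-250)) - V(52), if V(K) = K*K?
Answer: -2415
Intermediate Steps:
V(K) = K²
(39 - 1*(-250)) - V(52) = (39 - 1*(-250)) - 1*52² = (39 + 250) - 1*2704 = 289 - 2704 = -2415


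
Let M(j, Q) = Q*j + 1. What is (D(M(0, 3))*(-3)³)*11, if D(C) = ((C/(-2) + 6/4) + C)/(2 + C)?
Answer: -198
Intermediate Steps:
M(j, Q) = 1 + Q*j
D(C) = (3/2 + C/2)/(2 + C) (D(C) = ((C*(-½) + 6*(¼)) + C)/(2 + C) = ((-C/2 + 3/2) + C)/(2 + C) = ((3/2 - C/2) + C)/(2 + C) = (3/2 + C/2)/(2 + C))
(D(M(0, 3))*(-3)³)*11 = (((3 + (1 + 3*0))/(2*(2 + (1 + 3*0))))*(-3)³)*11 = (((3 + (1 + 0))/(2*(2 + (1 + 0))))*(-27))*11 = (((3 + 1)/(2*(2 + 1)))*(-27))*11 = (((½)*4/3)*(-27))*11 = (((½)*(⅓)*4)*(-27))*11 = ((⅔)*(-27))*11 = -18*11 = -198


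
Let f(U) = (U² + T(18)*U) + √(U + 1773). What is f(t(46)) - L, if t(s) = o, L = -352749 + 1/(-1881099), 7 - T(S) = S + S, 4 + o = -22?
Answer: 666245762722/1881099 + √1747 ≈ 3.5422e+5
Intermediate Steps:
o = -26 (o = -4 - 22 = -26)
T(S) = 7 - 2*S (T(S) = 7 - (S + S) = 7 - 2*S)
L = -663555791152/1881099 (L = -352749 - 1/1881099 = -663555791152/1881099 ≈ -3.5275e+5)
t(s) = -26
f(U) = U² + √(1773 + U) - 29*U (f(U) = (U² + (7 - 2*18)*U) + √(U + 1773) = (U² + (7 - 36)*U) + √(1773 + U) = (U² - 29*U) + √(1773 + U) = U² + √(1773 + U) - 29*U)
f(t(46)) - L = ((-26)² + √(1773 - 26) - 29*(-26)) - 1*(-663555791152/1881099) = (676 + √1747 + 754) + 663555791152/1881099 = (1430 + √1747) + 663555791152/1881099 = 666245762722/1881099 + √1747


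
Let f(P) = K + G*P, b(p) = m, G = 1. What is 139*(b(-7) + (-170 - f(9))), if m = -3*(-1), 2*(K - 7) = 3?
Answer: -51291/2 ≈ -25646.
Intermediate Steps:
K = 17/2 (K = 7 + (½)*3 = 7 + 3/2 = 17/2 ≈ 8.5000)
m = 3
b(p) = 3
f(P) = 17/2 + P (f(P) = 17/2 + 1*P = 17/2 + P)
139*(b(-7) + (-170 - f(9))) = 139*(3 + (-170 - (17/2 + 9))) = 139*(3 + (-170 - 1*35/2)) = 139*(3 + (-170 - 35/2)) = 139*(3 - 375/2) = 139*(-369/2) = -51291/2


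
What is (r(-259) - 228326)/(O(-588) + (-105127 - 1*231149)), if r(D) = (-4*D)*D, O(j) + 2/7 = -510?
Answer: 1738275/1178752 ≈ 1.4747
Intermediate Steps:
O(j) = -3572/7 (O(j) = -2/7 - 510 = -3572/7)
r(D) = -4*D²
(r(-259) - 228326)/(O(-588) + (-105127 - 1*231149)) = (-4*(-259)² - 228326)/(-3572/7 + (-105127 - 1*231149)) = (-4*67081 - 228326)/(-3572/7 + (-105127 - 231149)) = (-268324 - 228326)/(-3572/7 - 336276) = -496650/(-2357504/7) = -496650*(-7/2357504) = 1738275/1178752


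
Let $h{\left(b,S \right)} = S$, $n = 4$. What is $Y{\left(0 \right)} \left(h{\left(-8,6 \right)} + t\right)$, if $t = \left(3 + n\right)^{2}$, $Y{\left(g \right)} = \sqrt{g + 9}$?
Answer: $165$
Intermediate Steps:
$Y{\left(g \right)} = \sqrt{9 + g}$
$t = 49$ ($t = \left(3 + 4\right)^{2} = 7^{2} = 49$)
$Y{\left(0 \right)} \left(h{\left(-8,6 \right)} + t\right) = \sqrt{9 + 0} \left(6 + 49\right) = \sqrt{9} \cdot 55 = 3 \cdot 55 = 165$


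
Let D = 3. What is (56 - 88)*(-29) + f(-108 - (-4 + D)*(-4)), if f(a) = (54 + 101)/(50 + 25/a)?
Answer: 1038192/1115 ≈ 931.11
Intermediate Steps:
f(a) = 155/(50 + 25/a)
(56 - 88)*(-29) + f(-108 - (-4 + D)*(-4)) = (56 - 88)*(-29) + 31*(-108 - (-4 + 3)*(-4))/(5*(1 + 2*(-108 - (-4 + 3)*(-4)))) = -32*(-29) + 31*(-108 - (-1)*(-4))/(5*(1 + 2*(-108 - (-1)*(-4)))) = 928 + 31*(-108 - 1*4)/(5*(1 + 2*(-108 - 1*4))) = 928 + 31*(-108 - 4)/(5*(1 + 2*(-108 - 4))) = 928 + (31/5)*(-112)/(1 + 2*(-112)) = 928 + (31/5)*(-112)/(1 - 224) = 928 + (31/5)*(-112)/(-223) = 928 + (31/5)*(-112)*(-1/223) = 928 + 3472/1115 = 1038192/1115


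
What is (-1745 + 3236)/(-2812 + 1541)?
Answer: -1491/1271 ≈ -1.1731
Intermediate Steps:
(-1745 + 3236)/(-2812 + 1541) = 1491/(-1271) = 1491*(-1/1271) = -1491/1271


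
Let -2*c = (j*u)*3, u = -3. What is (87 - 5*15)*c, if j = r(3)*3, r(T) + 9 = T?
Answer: -972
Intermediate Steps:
r(T) = -9 + T
j = -18 (j = (-9 + 3)*3 = -6*3 = -18)
c = -81 (c = -(-18*(-3))*3/2 = -27*3 = -½*162 = -81)
(87 - 5*15)*c = (87 - 5*15)*(-81) = (87 - 75)*(-81) = 12*(-81) = -972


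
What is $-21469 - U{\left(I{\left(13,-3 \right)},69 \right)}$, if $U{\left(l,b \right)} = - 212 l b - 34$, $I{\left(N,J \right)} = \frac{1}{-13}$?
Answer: $- \frac{293283}{13} \approx -22560.0$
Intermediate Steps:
$I{\left(N,J \right)} = - \frac{1}{13}$
$U{\left(l,b \right)} = -34 - 212 b l$ ($U{\left(l,b \right)} = - 212 b l - 34 = -34 - 212 b l$)
$-21469 - U{\left(I{\left(13,-3 \right)},69 \right)} = -21469 - \left(-34 - 14628 \left(- \frac{1}{13}\right)\right) = -21469 - \left(-34 + \frac{14628}{13}\right) = -21469 - \frac{14186}{13} = - \frac{293283}{13}$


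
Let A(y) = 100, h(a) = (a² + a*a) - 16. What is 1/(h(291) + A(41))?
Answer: 1/169446 ≈ 5.9016e-6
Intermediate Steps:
h(a) = -16 + 2*a² (h(a) = (a² + a²) - 16 = 2*a² - 16 = -16 + 2*a²)
1/(h(291) + A(41)) = 1/((-16 + 2*291²) + 100) = 1/((-16 + 2*84681) + 100) = 1/((-16 + 169362) + 100) = 1/(169346 + 100) = 1/169446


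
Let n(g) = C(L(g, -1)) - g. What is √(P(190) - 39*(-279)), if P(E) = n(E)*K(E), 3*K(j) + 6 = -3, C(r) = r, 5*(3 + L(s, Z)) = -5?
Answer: √11463 ≈ 107.07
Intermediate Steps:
L(s, Z) = -4 (L(s, Z) = -3 + (⅕)*(-5) = -3 - 1 = -4)
n(g) = -4 - g
K(j) = -3 (K(j) = -2 + (⅓)*(-3) = -2 - 1 = -3)
P(E) = 12 + 3*E (P(E) = (-4 - E)*(-3) = 12 + 3*E)
√(P(190) - 39*(-279)) = √((12 + 3*190) - 39*(-279)) = √((12 + 570) + 10881) = √(582 + 10881) = √11463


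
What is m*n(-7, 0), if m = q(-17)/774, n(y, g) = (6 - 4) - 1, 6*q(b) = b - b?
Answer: 0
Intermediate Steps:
q(b) = 0 (q(b) = (b - b)/6 = (⅙)*0 = 0)
n(y, g) = 1 (n(y, g) = 2 - 1 = 1)
m = 0 (m = 0/774 = 0*(1/774) = 0)
m*n(-7, 0) = 0*1 = 0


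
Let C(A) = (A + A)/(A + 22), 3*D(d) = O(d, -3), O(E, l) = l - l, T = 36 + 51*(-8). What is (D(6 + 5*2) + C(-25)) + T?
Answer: -1066/3 ≈ -355.33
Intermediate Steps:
T = -372 (T = 36 - 408 = -372)
O(E, l) = 0
D(d) = 0 (D(d) = (⅓)*0 = 0)
C(A) = 2*A/(22 + A) (C(A) = (2*A)/(22 + A) = 2*A/(22 + A))
(D(6 + 5*2) + C(-25)) + T = (0 + 2*(-25)/(22 - 25)) - 372 = (0 + 2*(-25)/(-3)) - 372 = (0 + 2*(-25)*(-⅓)) - 372 = (0 + 50/3) - 372 = 50/3 - 372 = -1066/3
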